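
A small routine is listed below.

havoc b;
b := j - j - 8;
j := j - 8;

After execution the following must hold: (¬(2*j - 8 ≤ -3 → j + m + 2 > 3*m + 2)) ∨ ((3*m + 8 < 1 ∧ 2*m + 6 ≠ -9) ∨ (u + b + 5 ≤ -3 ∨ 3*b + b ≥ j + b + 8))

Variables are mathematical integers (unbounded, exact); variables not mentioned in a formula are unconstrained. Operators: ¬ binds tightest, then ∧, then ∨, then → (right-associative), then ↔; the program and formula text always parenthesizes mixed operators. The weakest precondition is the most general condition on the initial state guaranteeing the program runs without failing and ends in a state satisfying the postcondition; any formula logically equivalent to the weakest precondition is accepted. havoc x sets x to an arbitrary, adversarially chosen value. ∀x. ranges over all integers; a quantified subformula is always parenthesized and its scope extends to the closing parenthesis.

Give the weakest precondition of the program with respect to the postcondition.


Working backward. After the program, the postcondition (¬(2*j - 8 ≤ -3 → j + m + 2 > 3*m + 2)) ∨ ((3*m + 8 < 1 ∧ 2*m + 6 ≠ -9) ∨ (u + b + 5 ≤ -3 ∨ 3*b + b ≥ j + b + 8)) must hold; in canonical form it is (¬(2*j ≤ 5 → j > 2*m)) ∨ (3*m < -7 ∧ 2*m ≠ -15) ∨ b + u ≤ -8 ∨ 3*b ≥ j + 8.
Before j := j - 8: (¬(2*j ≤ 21 → j > 2*m + 8)) ∨ (3*m < -7 ∧ 2*m ≠ -15) ∨ b + u ≤ -8 ∨ 3*b ≥ j
Before b := j - j - 8: (¬(2*j ≤ 21 → j > 2*m + 8)) ∨ (3*m < -7 ∧ 2*m ≠ -15) ∨ u ≤ 0 ∨ j ≤ -24
Before havoc b: (¬(2*j ≤ 21 → j > 2*m + 8)) ∨ (3*m < -7 ∧ 2*m ≠ -15) ∨ u ≤ 0 ∨ j ≤ -24
Answer: WP = (¬(2*j ≤ 21 → j > 2*m + 8)) ∨ (3*m < -7 ∧ 2*m ≠ -15) ∨ u ≤ 0 ∨ j ≤ -24


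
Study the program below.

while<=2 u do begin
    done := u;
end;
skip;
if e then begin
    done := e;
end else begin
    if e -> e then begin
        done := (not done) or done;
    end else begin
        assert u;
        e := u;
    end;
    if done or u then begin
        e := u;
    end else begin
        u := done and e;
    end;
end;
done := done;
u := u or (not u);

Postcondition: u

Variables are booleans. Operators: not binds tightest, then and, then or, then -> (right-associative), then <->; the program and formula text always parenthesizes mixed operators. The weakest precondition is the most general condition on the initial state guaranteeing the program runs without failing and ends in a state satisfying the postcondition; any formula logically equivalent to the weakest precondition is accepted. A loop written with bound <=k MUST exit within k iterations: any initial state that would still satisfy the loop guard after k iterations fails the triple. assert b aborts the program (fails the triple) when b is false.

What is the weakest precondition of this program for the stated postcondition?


Working backward. After the program, u must hold.
Before u := u or (not u): true
Before done := done: true
Then branch requires true; else branch requires true.
Before the if: true
Before skip: true
Before the loop (bound <=2), unroll the exhaustion recursion (WP_0 = exit-now case; WP_j = one more guarded iteration, up to j = 2):
  WP_0: not u
  WP_1: u -> (not u)
  WP_2: u -> (u -> (not u))
So before the loop: u -> (u -> (not u))
Answer: WP = u -> (u -> (not u))


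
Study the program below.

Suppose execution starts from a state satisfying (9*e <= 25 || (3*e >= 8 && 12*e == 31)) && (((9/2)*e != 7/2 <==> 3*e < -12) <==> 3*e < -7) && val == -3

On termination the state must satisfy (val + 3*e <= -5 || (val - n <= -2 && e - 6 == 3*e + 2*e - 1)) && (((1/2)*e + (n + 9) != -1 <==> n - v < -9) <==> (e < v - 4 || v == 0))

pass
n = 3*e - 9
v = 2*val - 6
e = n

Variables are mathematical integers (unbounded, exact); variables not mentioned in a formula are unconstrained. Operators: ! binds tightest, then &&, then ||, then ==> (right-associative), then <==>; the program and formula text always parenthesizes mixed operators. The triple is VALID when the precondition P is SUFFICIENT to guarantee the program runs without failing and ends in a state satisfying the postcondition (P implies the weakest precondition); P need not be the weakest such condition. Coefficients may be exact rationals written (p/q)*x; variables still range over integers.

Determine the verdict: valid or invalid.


Working backward. After the program, the postcondition (val + 3*e <= -5 || (val - n <= -2 && e - 6 == 3*e + 2*e - 1)) && (((1/2)*e + (n + 9) != -1 <==> n - v < -9) <==> (e < v - 4 || v == 0)) must hold; in canonical form it is (3*e + val <= -5 || (val <= n - 2 && 4*e == -5)) && (((1/2)*e + n != -10 <==> n < v - 9) <==> (e < v - 4 || v == 0)).
Before e := n: (3*n + val <= -5 || (val <= n - 2 && 4*n == -5)) && (((3/2)*n != -10 <==> n < v - 9) <==> (n < v - 4 || v == 0))
Before v := 2*val - 6: (3*n + val <= -5 || (val <= n - 2 && 4*n == -5)) && (((3/2)*n != -10 <==> n < 2*val - 15) <==> (n < 2*val - 10 || 2*val == 6))
Before n := 3*e - 9: (9*e + val <= 22 || (val <= 3*e - 11 && 12*e == 31)) && (((9/2)*e != 7/2 <==> 3*e < 2*val - 6) <==> (3*e < 2*val - 1 || 2*val == 6))
Before skip: (9*e + val <= 22 || (val <= 3*e - 11 && 12*e == 31)) && (((9/2)*e != 7/2 <==> 3*e < 2*val - 6) <==> (3*e < 2*val - 1 || 2*val == 6))
The weakest precondition is (9*e + val <= 22 || (val <= 3*e - 11 && 12*e == 31)) && (((9/2)*e != 7/2 <==> 3*e < 2*val - 6) <==> (3*e < 2*val - 1 || 2*val == 6)).
Check whether (9*e <= 25 || (3*e >= 8 && 12*e == 31)) && (((9/2)*e != 7/2 <==> 3*e < -12) <==> 3*e < -7) && val == -3 implies it.
Every state satisfying the precondition satisfies the weakest precondition: the implication holds.
Answer: valid


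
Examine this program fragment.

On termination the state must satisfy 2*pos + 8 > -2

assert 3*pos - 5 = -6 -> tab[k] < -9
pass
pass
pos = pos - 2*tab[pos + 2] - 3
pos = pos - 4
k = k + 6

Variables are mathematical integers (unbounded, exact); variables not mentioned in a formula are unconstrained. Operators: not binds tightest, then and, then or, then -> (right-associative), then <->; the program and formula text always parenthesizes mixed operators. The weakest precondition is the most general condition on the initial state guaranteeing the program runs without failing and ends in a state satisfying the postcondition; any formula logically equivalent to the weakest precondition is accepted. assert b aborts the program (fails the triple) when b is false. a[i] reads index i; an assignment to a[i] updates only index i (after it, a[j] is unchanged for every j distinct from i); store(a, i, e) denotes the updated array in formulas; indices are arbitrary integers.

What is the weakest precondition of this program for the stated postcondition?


Working backward. After the program, the postcondition 2*pos + 8 > -2 must hold; in canonical form it is 2*pos > -10.
Before k := k + 6: 2*pos > -10
Before pos := pos - 4: 2*pos > -2
Before pos := pos - 2*tab[pos + 2] - 3: 2*pos > 4*tab[pos + 2] + 4
Before skip: 2*pos > 4*tab[pos + 2] + 4
Before skip: 2*pos > 4*tab[pos + 2] + 4
Before assert 3*pos - 5 = -6 -> tab[k] < -9: (3*pos = -1 -> tab[k] < -9) and 2*pos > 4*tab[pos + 2] + 4
Answer: WP = (3*pos = -1 -> tab[k] < -9) and 2*pos > 4*tab[pos + 2] + 4


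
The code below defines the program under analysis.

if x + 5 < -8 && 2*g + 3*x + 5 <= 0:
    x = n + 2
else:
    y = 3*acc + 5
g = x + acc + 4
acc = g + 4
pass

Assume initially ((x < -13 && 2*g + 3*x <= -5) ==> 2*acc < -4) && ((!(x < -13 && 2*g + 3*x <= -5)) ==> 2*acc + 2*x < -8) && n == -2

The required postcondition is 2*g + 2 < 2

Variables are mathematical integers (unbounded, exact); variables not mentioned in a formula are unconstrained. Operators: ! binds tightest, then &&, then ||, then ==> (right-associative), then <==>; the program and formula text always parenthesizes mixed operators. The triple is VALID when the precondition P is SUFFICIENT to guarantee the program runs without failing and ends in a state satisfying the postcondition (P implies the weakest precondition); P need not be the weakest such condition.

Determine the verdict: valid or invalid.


Working backward. After the program, the postcondition 2*g + 2 < 2 must hold; in canonical form it is 2*g < 0.
Before skip: 2*g < 0
Before acc := g + 4: 2*g < 0
Before g := x + acc + 4: 2*acc + 2*x < -8
Then branch requires 2*acc + 2*n < -12; else branch requires 2*acc + 2*x < -8.
Before the if: ((x < -13 && 2*g + 3*x <= -5) ==> 2*acc + 2*n < -12) && ((!(x < -13 && 2*g + 3*x <= -5)) ==> 2*acc + 2*x < -8)
The weakest precondition is ((x < -13 && 2*g + 3*x <= -5) ==> 2*acc + 2*n < -12) && ((!(x < -13 && 2*g + 3*x <= -5)) ==> 2*acc + 2*x < -8).
Check whether ((x < -13 && 2*g + 3*x <= -5) ==> 2*acc < -4) && ((!(x < -13 && 2*g + 3*x <= -5)) ==> 2*acc + 2*x < -8) && n == -2 implies it.
Countermodel: at the initial state acc = -3, g = 0, n = -2, x = -14, the precondition holds but the weakest precondition fails.
Answer: invalid


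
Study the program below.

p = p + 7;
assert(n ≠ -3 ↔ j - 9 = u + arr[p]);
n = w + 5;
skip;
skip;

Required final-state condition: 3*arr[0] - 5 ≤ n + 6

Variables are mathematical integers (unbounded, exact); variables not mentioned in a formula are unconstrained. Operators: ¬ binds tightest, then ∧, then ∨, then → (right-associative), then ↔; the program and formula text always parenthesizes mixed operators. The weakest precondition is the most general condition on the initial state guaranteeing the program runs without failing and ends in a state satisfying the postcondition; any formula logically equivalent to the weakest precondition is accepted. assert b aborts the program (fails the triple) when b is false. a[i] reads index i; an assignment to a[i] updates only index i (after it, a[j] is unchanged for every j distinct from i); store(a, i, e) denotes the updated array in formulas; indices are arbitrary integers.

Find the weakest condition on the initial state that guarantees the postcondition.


Working backward. After the program, the postcondition 3*arr[0] - 5 ≤ n + 6 must hold; in canonical form it is 3*arr[0] ≤ n + 11.
Before skip: 3*arr[0] ≤ n + 11
Before skip: 3*arr[0] ≤ n + 11
Before n := w + 5: 3*arr[0] ≤ w + 16
Before assert n ≠ -3 ↔ j - 9 = u + arr[p]: (n ≠ -3 ↔ j = arr[p] + u + 9) ∧ 3*arr[0] ≤ w + 16
Before p := p + 7: (n ≠ -3 ↔ j = arr[p + 7] + u + 9) ∧ 3*arr[0] ≤ w + 16
Answer: WP = (n ≠ -3 ↔ j = arr[p + 7] + u + 9) ∧ 3*arr[0] ≤ w + 16


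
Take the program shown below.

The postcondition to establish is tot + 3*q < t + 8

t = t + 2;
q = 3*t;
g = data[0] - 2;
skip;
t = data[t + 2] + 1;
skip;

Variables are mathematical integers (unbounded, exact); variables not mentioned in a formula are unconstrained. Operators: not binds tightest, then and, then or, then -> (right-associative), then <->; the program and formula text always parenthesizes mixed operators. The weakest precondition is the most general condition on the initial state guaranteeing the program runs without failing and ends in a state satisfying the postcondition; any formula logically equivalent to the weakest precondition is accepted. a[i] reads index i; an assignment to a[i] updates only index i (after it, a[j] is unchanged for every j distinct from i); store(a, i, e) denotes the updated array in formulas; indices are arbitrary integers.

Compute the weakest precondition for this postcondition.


Working backward. After the program, the postcondition tot + 3*q < t + 8 must hold; in canonical form it is 3*q + tot < t + 8.
Before skip: 3*q + tot < t + 8
Before t := data[t + 2] + 1: 3*q + tot < data[t + 2] + 9
Before skip: 3*q + tot < data[t + 2] + 9
Before g := data[0] - 2: 3*q + tot < data[t + 2] + 9
Before q := 3*t: 9*t + tot < data[t + 2] + 9
Before t := t + 2: 9*t + tot < data[t + 4] - 9
Answer: WP = 9*t + tot < data[t + 4] - 9


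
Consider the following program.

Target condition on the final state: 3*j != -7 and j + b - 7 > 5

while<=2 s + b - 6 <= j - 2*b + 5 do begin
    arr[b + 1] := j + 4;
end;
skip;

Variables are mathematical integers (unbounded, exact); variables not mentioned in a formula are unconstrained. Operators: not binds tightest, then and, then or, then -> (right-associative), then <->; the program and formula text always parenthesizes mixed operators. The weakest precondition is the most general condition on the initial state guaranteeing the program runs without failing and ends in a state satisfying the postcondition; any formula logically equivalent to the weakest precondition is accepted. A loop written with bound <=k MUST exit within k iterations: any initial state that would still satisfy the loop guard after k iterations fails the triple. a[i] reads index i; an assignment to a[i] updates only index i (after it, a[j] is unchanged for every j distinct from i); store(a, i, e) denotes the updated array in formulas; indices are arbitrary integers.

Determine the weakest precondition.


Working backward. After the program, the postcondition 3*j != -7 and j + b - 7 > 5 must hold; in canonical form it is 3*j != -7 and b + j > 12.
Before skip: 3*j != -7 and b + j > 12
Before the loop (bound <=2), unroll the exhaustion recursion (WP_0 = exit-now case; WP_j = one more guarded iteration, up to j = 2):
  WP_0: (not (3*b + s <= j + 11)) and 3*j != -7 and b + j > 12
  WP_1: (3*b + s <= j + 11 -> ((not (3*b + s <= j + 11)) and 3*j != -7 and b + j > 12)) and ((not (3*b + s <= j + 11)) -> (3*j != -7 and b + j > 12))
  WP_2: (3*b + s <= j + 11 -> ((3*b + s <= j + 11 -> ((not (3*b + s <= j + 11)) and 3*j != -7 and b + j > 12)) and ((not (3*b + s <= j + 11)) -> (3*j != -7 and b + j > 12)))) and ((not (3*b + s <= j + 11)) -> (3*j != -7 and b + j > 12))
So before the loop: (3*b + s <= j + 11 -> ((3*b + s <= j + 11 -> ((not (3*b + s <= j + 11)) and 3*j != -7 and b + j > 12)) and ((not (3*b + s <= j + 11)) -> (3*j != -7 and b + j > 12)))) and ((not (3*b + s <= j + 11)) -> (3*j != -7 and b + j > 12))
Answer: WP = (3*b + s <= j + 11 -> ((3*b + s <= j + 11 -> ((not (3*b + s <= j + 11)) and 3*j != -7 and b + j > 12)) and ((not (3*b + s <= j + 11)) -> (3*j != -7 and b + j > 12)))) and ((not (3*b + s <= j + 11)) -> (3*j != -7 and b + j > 12))


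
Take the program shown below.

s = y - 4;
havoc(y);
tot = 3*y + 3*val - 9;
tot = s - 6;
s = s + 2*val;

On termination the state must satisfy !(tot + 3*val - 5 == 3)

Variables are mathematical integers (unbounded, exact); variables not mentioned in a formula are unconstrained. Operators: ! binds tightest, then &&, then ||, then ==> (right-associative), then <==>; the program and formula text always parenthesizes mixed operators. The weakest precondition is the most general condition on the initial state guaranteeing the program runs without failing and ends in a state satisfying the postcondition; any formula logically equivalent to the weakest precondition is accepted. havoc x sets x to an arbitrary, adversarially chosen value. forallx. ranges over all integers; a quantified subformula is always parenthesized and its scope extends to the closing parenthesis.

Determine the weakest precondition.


Working backward. After the program, the postcondition !(tot + 3*val - 5 == 3) must hold; in canonical form it is !(tot + 3*val == 8).
Before s := s + 2*val: !(tot + 3*val == 8)
Before tot := s - 6: !(s + 3*val == 14)
Before tot := 3*y + 3*val - 9: !(s + 3*val == 14)
Before havoc y: !(s + 3*val == 14)
Before s := y - 4: !(3*val + y == 18)
Answer: WP = !(3*val + y == 18)


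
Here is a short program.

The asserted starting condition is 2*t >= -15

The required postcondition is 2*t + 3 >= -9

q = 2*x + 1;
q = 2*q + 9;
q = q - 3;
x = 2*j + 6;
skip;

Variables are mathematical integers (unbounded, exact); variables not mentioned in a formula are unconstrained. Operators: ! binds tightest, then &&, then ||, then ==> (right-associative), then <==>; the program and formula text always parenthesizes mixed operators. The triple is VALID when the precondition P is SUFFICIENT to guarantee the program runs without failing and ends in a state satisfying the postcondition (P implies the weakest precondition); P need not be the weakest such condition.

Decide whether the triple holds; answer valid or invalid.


Working backward. After the program, the postcondition 2*t + 3 >= -9 must hold; in canonical form it is 2*t >= -12.
Before skip: 2*t >= -12
Before x := 2*j + 6: 2*t >= -12
Before q := q - 3: 2*t >= -12
Before q := 2*q + 9: 2*t >= -12
Before q := 2*x + 1: 2*t >= -12
The weakest precondition is 2*t >= -12.
Check whether 2*t >= -15 implies it.
Countermodel: at the initial state t = -7, the precondition holds but the weakest precondition fails.
Answer: invalid


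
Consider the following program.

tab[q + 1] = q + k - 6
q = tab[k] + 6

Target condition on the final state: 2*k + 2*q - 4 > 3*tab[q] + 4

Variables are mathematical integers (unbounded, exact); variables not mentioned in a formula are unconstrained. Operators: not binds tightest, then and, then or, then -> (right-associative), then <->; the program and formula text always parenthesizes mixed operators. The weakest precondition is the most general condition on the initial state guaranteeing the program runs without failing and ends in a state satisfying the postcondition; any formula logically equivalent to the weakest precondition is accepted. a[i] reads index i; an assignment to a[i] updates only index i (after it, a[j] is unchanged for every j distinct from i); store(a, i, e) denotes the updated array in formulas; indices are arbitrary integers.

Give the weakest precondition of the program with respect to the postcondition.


Working backward. After the program, the postcondition 2*k + 2*q - 4 > 3*tab[q] + 4 must hold; in canonical form it is 2*k + 2*q > 3*tab[q] + 8.
Before q := tab[k] + 6: 2*tab[k] + 2*k > 3*tab[tab[k] + 6] - 4
Before tab[q + 1] := q + k - 6: 2*store(tab, q + 1, k + q - 6)[k] + 2*k > 3*store(tab, q + 1, k + q - 6)[store(tab, q + 1, k + q - 6)[k] + 6] - 4
Answer: WP = 2*store(tab, q + 1, k + q - 6)[k] + 2*k > 3*store(tab, q + 1, k + q - 6)[store(tab, q + 1, k + q - 6)[k] + 6] - 4


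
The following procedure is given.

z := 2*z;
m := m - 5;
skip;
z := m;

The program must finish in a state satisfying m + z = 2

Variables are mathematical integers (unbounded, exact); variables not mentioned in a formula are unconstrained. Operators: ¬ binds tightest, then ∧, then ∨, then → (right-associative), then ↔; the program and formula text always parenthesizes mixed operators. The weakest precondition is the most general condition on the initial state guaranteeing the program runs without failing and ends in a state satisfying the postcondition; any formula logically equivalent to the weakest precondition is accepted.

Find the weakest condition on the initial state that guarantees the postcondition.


Working backward. After the program, m + z = 2 must hold.
Before z := m: 2*m = 2
Before skip: 2*m = 2
Before m := m - 5: 2*m = 12
Before z := 2*z: 2*m = 12
Answer: WP = 2*m = 12


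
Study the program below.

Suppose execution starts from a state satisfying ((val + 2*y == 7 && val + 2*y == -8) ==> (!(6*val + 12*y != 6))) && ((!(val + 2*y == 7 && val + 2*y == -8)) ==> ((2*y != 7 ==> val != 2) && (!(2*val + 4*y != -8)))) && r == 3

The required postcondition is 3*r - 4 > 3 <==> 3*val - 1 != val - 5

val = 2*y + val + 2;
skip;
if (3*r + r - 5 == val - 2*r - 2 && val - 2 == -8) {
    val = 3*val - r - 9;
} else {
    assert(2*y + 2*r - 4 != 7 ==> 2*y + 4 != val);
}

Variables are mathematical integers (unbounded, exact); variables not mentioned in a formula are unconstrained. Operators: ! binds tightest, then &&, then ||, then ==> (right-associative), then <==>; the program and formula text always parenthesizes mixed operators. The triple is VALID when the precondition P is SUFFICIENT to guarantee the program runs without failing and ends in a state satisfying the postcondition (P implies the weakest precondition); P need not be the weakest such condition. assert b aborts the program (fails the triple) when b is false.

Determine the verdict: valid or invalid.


Working backward. After the program, the postcondition 3*r - 4 > 3 <==> 3*val - 1 != val - 5 must hold; in canonical form it is 3*r > 7 <==> 2*val != -4.
Then branch requires 3*r > 7 <==> 6*val != 2*r + 14; else branch requires (2*r + 2*y != 11 ==> 2*y != val - 4) && (3*r > 7 <==> 2*val != -4).
Before the if: ((6*r == val + 3 && val == -6) ==> (3*r > 7 <==> 6*val != 2*r + 14)) && ((!(6*r == val + 3 && val == -6)) ==> ((2*r + 2*y != 11 ==> 2*y != val - 4) && (3*r > 7 <==> 2*val != -4)))
Before skip: ((6*r == val + 3 && val == -6) ==> (3*r > 7 <==> 6*val != 2*r + 14)) && ((!(6*r == val + 3 && val == -6)) ==> ((2*r + 2*y != 11 ==> 2*y != val - 4) && (3*r > 7 <==> 2*val != -4)))
Before val := 2*y + val + 2: ((6*r == val + 2*y + 5 && val + 2*y == -8) ==> (3*r > 7 <==> 6*val + 12*y != 2*r + 2)) && ((!(6*r == val + 2*y + 5 && val + 2*y == -8)) ==> ((2*r + 2*y != 11 ==> val != 2) && (3*r > 7 <==> 2*val + 4*y != -8)))
The weakest precondition is ((6*r == val + 2*y + 5 && val + 2*y == -8) ==> (3*r > 7 <==> 6*val + 12*y != 2*r + 2)) && ((!(6*r == val + 2*y + 5 && val + 2*y == -8)) ==> ((2*r + 2*y != 11 ==> val != 2) && (3*r > 7 <==> 2*val + 4*y != -8))).
Check whether ((val + 2*y == 7 && val + 2*y == -8) ==> (!(6*val + 12*y != 6))) && ((!(val + 2*y == 7 && val + 2*y == -8)) ==> ((2*y != 7 ==> val != 2) && (!(2*val + 4*y != -8)))) && r == 3 implies it.
Countermodel: at the initial state r = 3, val = -4, y = 0, the precondition holds but the weakest precondition fails.
Answer: invalid


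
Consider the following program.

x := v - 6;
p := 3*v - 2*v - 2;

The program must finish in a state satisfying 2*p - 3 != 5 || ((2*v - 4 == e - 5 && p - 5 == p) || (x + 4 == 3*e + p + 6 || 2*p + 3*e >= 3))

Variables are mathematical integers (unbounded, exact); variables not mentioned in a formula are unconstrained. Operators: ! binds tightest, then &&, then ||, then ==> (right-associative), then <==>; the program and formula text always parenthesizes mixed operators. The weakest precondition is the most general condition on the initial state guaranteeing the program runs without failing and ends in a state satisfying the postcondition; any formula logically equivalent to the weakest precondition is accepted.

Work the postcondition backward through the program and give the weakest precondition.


Working backward. After the program, the postcondition 2*p - 3 != 5 || ((2*v - 4 == e - 5 && p - 5 == p) || (x + 4 == 3*e + p + 6 || 2*p + 3*e >= 3)) must hold; in canonical form it is 2*p != 8 || x == 3*e + p + 2 || 3*e + 2*p >= 3.
Before p := 3*v - 2*v - 2: 2*v != 12 || x == 3*e + v || 3*e + 2*v >= 7
Before x := v - 6: 2*v != 12 || 3*e == -6 || 3*e + 2*v >= 7
Answer: WP = 2*v != 12 || 3*e == -6 || 3*e + 2*v >= 7


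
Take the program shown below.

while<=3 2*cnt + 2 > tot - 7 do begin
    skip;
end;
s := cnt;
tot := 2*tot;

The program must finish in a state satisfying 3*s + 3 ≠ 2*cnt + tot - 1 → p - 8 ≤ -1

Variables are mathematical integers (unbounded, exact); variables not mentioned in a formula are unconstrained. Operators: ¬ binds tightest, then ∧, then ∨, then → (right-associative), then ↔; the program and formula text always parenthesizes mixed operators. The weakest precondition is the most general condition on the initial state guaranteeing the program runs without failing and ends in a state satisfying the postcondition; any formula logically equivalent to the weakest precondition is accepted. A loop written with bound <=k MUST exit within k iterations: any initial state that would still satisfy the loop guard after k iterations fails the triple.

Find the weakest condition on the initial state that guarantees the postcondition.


Working backward. After the program, the postcondition 3*s + 3 ≠ 2*cnt + tot - 1 → p - 8 ≤ -1 must hold; in canonical form it is 3*s ≠ 2*cnt + tot - 4 → p ≤ 7.
Before tot := 2*tot: 3*s ≠ 2*cnt + 2*tot - 4 → p ≤ 7
Before s := cnt: cnt ≠ 2*tot - 4 → p ≤ 7
Before the loop (bound <=3), unroll the exhaustion recursion (WP_0 = exit-now case; WP_j = one more guarded iteration, up to j = 3):
  WP_0: (¬(2*cnt > tot - 9)) ∧ (cnt ≠ 2*tot - 4 → p ≤ 7)
  WP_1: (2*cnt > tot - 9 → ((¬(2*cnt > tot - 9)) ∧ (cnt ≠ 2*tot - 4 → p ≤ 7))) ∧ ((¬(2*cnt > tot - 9)) → (cnt ≠ 2*tot - 4 → p ≤ 7))
  WP_2: (2*cnt > tot - 9 → ((2*cnt > tot - 9 → ((¬(2*cnt > tot - 9)) ∧ (cnt ≠ 2*tot - 4 → p ≤ 7))) ∧ ((¬(2*cnt > tot - 9)) → (cnt ≠ 2*tot - 4 → p ≤ 7)))) ∧ ((¬(2*cnt > tot - 9)) → (cnt ≠ 2*tot - 4 → p ≤ 7))
  WP_3: (2*cnt > tot - 9 → ((2*cnt > tot - 9 → ((2*cnt > tot - 9 → ((¬(2*cnt > tot - 9)) ∧ (cnt ≠ 2*tot - 4 → p ≤ 7))) ∧ ((¬(2*cnt > tot - 9)) → (cnt ≠ 2*tot - 4 → p ≤ 7)))) ∧ ((¬(2*cnt > tot - 9)) → (cnt ≠ 2*tot - 4 → p ≤ 7)))) ∧ ((¬(2*cnt > tot - 9)) → (cnt ≠ 2*tot - 4 → p ≤ 7))
So before the loop: (2*cnt > tot - 9 → ((2*cnt > tot - 9 → ((2*cnt > tot - 9 → ((¬(2*cnt > tot - 9)) ∧ (cnt ≠ 2*tot - 4 → p ≤ 7))) ∧ ((¬(2*cnt > tot - 9)) → (cnt ≠ 2*tot - 4 → p ≤ 7)))) ∧ ((¬(2*cnt > tot - 9)) → (cnt ≠ 2*tot - 4 → p ≤ 7)))) ∧ ((¬(2*cnt > tot - 9)) → (cnt ≠ 2*tot - 4 → p ≤ 7))
Answer: WP = (2*cnt > tot - 9 → ((2*cnt > tot - 9 → ((2*cnt > tot - 9 → ((¬(2*cnt > tot - 9)) ∧ (cnt ≠ 2*tot - 4 → p ≤ 7))) ∧ ((¬(2*cnt > tot - 9)) → (cnt ≠ 2*tot - 4 → p ≤ 7)))) ∧ ((¬(2*cnt > tot - 9)) → (cnt ≠ 2*tot - 4 → p ≤ 7)))) ∧ ((¬(2*cnt > tot - 9)) → (cnt ≠ 2*tot - 4 → p ≤ 7))


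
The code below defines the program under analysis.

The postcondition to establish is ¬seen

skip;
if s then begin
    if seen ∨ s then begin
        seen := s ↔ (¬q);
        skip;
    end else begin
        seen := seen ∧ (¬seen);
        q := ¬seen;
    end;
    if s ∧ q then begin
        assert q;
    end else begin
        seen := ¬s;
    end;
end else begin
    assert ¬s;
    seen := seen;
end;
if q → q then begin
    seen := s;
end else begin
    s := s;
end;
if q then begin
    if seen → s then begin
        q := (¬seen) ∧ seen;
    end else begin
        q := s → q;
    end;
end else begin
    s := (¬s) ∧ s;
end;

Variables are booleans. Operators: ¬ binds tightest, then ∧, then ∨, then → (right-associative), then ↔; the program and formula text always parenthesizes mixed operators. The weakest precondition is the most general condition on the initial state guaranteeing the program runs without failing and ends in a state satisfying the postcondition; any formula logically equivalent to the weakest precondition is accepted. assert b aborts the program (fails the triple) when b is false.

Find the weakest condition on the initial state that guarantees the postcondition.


Working backward. After the program, ¬seen must hold.
Then branch requires ((seen → s) → (¬seen)) ∧ ((¬(seen → s)) → (¬seen)); else branch requires ¬seen.
Before the if: (q → (((seen → s) → (¬seen)) ∧ ((¬(seen → s)) → (¬seen)))) ∧ ((¬q) → (¬seen))
Then branch requires (q → (¬s)) ∧ ((¬q) → (¬s)); else branch requires (q → (((seen → s) → (¬seen)) ∧ ((¬(seen → s)) → (¬seen)))) ∧ ((¬q) → (¬seen)).
Before the if: (q → (¬s)) ∧ ((¬q) → (¬s))
Then branch requires ((seen ∨ s) → (((s ∧ q) → (q ∧ (q → (¬s)) ∧ ((¬q) → (¬s)))) ∧ ((¬(s ∧ q)) → ((q → (¬s)) ∧ ((¬q) → (¬s)))))) ∧ ((¬(seen ∨ s)) → (s → (¬s))); else branch requires (¬s) ∧ (q → (¬s)) ∧ ((¬q) → (¬s)).
Before the if: (s → (((seen ∨ s) → (((s ∧ q) → (q ∧ (q → (¬s)) ∧ ((¬q) → (¬s)))) ∧ ((¬(s ∧ q)) → ((q → (¬s)) ∧ ((¬q) → (¬s)))))) ∧ ((¬(seen ∨ s)) → (s → (¬s))))) ∧ ((¬s) → ((¬s) ∧ (q → (¬s)) ∧ ((¬q) → (¬s))))
Before skip: (s → (((seen ∨ s) → (((s ∧ q) → (q ∧ (q → (¬s)) ∧ ((¬q) → (¬s)))) ∧ ((¬(s ∧ q)) → ((q → (¬s)) ∧ ((¬q) → (¬s)))))) ∧ ((¬(seen ∨ s)) → (s → (¬s))))) ∧ ((¬s) → ((¬s) ∧ (q → (¬s)) ∧ ((¬q) → (¬s))))
Answer: WP = (s → (((seen ∨ s) → (((s ∧ q) → (q ∧ (q → (¬s)) ∧ ((¬q) → (¬s)))) ∧ ((¬(s ∧ q)) → ((q → (¬s)) ∧ ((¬q) → (¬s)))))) ∧ ((¬(seen ∨ s)) → (s → (¬s))))) ∧ ((¬s) → ((¬s) ∧ (q → (¬s)) ∧ ((¬q) → (¬s))))


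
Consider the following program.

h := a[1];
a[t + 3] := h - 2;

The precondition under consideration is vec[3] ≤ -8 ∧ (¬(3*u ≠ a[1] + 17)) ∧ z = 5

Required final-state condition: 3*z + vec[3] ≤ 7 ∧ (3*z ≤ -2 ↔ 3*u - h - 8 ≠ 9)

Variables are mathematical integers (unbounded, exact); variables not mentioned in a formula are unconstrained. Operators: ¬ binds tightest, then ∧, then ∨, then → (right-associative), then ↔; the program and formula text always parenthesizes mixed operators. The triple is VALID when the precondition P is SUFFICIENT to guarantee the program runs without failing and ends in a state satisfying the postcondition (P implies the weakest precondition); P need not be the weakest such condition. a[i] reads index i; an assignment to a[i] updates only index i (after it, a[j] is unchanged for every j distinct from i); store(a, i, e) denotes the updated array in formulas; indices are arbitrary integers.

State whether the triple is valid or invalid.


Working backward. After the program, the postcondition 3*z + vec[3] ≤ 7 ∧ (3*z ≤ -2 ↔ 3*u - h - 8 ≠ 9) must hold; in canonical form it is vec[3] + 3*z ≤ 7 ∧ (3*z ≤ -2 ↔ 3*u ≠ h + 17).
Before a[t + 3] := h - 2: vec[3] + 3*z ≤ 7 ∧ (3*z ≤ -2 ↔ 3*u ≠ h + 17)
Before h := a[1]: vec[3] + 3*z ≤ 7 ∧ (3*z ≤ -2 ↔ 3*u ≠ a[1] + 17)
The weakest precondition is vec[3] + 3*z ≤ 7 ∧ (3*z ≤ -2 ↔ 3*u ≠ a[1] + 17).
Check whether vec[3] ≤ -8 ∧ (¬(3*u ≠ a[1] + 17)) ∧ z = 5 implies it.
Every state satisfying the precondition satisfies the weakest precondition: the implication holds.
Answer: valid


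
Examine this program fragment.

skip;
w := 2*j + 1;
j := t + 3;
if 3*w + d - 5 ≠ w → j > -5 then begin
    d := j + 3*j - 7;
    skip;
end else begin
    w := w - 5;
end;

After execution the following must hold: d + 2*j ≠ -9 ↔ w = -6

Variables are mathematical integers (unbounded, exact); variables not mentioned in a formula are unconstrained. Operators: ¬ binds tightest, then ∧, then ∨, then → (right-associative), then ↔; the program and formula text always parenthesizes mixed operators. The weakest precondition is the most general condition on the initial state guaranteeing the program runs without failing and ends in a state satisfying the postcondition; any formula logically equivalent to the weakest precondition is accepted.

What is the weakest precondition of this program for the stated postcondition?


Working backward. After the program, d + 2*j ≠ -9 ↔ w = -6 must hold.
Then branch requires 6*j ≠ -2 ↔ w = -6; else branch requires d + 2*j ≠ -9 ↔ w = -1.
Before the if: ((d + 2*w ≠ 5 → j > -5) → (6*j ≠ -2 ↔ w = -6)) ∧ ((¬(d + 2*w ≠ 5 → j > -5)) → (d + 2*j ≠ -9 ↔ w = -1))
Before j := t + 3: ((d + 2*w ≠ 5 → t > -8) → (6*t ≠ -20 ↔ w = -6)) ∧ ((¬(d + 2*w ≠ 5 → t > -8)) → (d + 2*t ≠ -15 ↔ w = -1))
Before w := 2*j + 1: ((d + 4*j ≠ 3 → t > -8) → (6*t ≠ -20 ↔ 2*j = -7)) ∧ ((¬(d + 4*j ≠ 3 → t > -8)) → (d + 2*t ≠ -15 ↔ 2*j = -2))
Before skip: ((d + 4*j ≠ 3 → t > -8) → (6*t ≠ -20 ↔ 2*j = -7)) ∧ ((¬(d + 4*j ≠ 3 → t > -8)) → (d + 2*t ≠ -15 ↔ 2*j = -2))
Answer: WP = ((d + 4*j ≠ 3 → t > -8) → (6*t ≠ -20 ↔ 2*j = -7)) ∧ ((¬(d + 4*j ≠ 3 → t > -8)) → (d + 2*t ≠ -15 ↔ 2*j = -2))


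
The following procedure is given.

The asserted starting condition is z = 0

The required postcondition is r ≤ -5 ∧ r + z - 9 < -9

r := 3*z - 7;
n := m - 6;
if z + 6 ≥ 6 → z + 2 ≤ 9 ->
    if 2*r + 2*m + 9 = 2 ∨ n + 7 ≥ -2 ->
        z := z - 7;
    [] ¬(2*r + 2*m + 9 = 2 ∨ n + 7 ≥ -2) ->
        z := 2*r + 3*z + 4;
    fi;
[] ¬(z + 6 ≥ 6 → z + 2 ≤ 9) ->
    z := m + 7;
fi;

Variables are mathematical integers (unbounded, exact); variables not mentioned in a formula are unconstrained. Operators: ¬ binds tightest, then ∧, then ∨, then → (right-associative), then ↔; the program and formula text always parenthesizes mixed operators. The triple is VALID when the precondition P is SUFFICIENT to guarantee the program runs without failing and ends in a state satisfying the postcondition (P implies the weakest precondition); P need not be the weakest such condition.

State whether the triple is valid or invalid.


Working backward. After the program, the postcondition r ≤ -5 ∧ r + z - 9 < -9 must hold; in canonical form it is r ≤ -5 ∧ r + z < 0.
Then branch requires ((2*m + 2*r = -7 ∨ n ≥ -9) → (r ≤ -5 ∧ r + z < 7)) ∧ ((¬(2*m + 2*r = -7 ∨ n ≥ -9)) → (r ≤ -5 ∧ 3*r + 3*z < -4)); else branch requires r ≤ -5 ∧ m + r < -7.
Before the if: ((z ≥ 0 → z ≤ 7) → (((2*m + 2*r = -7 ∨ n ≥ -9) → (r ≤ -5 ∧ r + z < 7)) ∧ ((¬(2*m + 2*r = -7 ∨ n ≥ -9)) → (r ≤ -5 ∧ 3*r + 3*z < -4)))) ∧ ((¬(z ≥ 0 → z ≤ 7)) → (r ≤ -5 ∧ m + r < -7))
Before n := m - 6: ((z ≥ 0 → z ≤ 7) → (((2*m + 2*r = -7 ∨ m ≥ -3) → (r ≤ -5 ∧ r + z < 7)) ∧ ((¬(2*m + 2*r = -7 ∨ m ≥ -3)) → (r ≤ -5 ∧ 3*r + 3*z < -4)))) ∧ ((¬(z ≥ 0 → z ≤ 7)) → (r ≤ -5 ∧ m + r < -7))
Before r := 3*z - 7: ((z ≥ 0 → z ≤ 7) → (((2*m + 6*z = 7 ∨ m ≥ -3) → (3*z ≤ 2 ∧ 4*z < 14)) ∧ ((¬(2*m + 6*z = 7 ∨ m ≥ -3)) → (3*z ≤ 2 ∧ 12*z < 17)))) ∧ ((¬(z ≥ 0 → z ≤ 7)) → (3*z ≤ 2 ∧ m + 3*z < 0))
The weakest precondition is ((z ≥ 0 → z ≤ 7) → (((2*m + 6*z = 7 ∨ m ≥ -3) → (3*z ≤ 2 ∧ 4*z < 14)) ∧ ((¬(2*m + 6*z = 7 ∨ m ≥ -3)) → (3*z ≤ 2 ∧ 12*z < 17)))) ∧ ((¬(z ≥ 0 → z ≤ 7)) → (3*z ≤ 2 ∧ m + 3*z < 0)).
Check whether z = 0 implies it.
Every state satisfying the precondition satisfies the weakest precondition: the implication holds.
Answer: valid


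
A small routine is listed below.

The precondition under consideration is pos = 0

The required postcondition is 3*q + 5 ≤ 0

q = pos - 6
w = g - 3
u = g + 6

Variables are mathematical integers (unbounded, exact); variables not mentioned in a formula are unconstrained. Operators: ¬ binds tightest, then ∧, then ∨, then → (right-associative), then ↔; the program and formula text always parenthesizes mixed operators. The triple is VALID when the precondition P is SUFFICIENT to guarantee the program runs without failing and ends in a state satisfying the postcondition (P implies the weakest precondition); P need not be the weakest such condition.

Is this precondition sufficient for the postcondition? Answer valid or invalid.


Working backward. After the program, the postcondition 3*q + 5 ≤ 0 must hold; in canonical form it is 3*q ≤ -5.
Before u := g + 6: 3*q ≤ -5
Before w := g - 3: 3*q ≤ -5
Before q := pos - 6: 3*pos ≤ 13
The weakest precondition is 3*pos ≤ 13.
Check whether pos = 0 implies it.
Every state satisfying the precondition satisfies the weakest precondition: the implication holds.
Answer: valid


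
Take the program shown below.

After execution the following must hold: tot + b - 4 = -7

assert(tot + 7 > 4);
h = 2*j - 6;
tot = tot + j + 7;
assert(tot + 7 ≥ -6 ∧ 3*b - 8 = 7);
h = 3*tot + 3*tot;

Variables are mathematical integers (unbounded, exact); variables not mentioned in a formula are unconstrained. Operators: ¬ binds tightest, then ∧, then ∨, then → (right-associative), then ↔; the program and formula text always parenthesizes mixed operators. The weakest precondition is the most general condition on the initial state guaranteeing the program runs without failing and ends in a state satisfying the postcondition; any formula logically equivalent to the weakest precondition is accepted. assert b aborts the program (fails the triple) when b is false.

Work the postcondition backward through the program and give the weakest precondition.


Working backward. After the program, the postcondition tot + b - 4 = -7 must hold; in canonical form it is b + tot = -3.
Before h := 3*tot + 3*tot: b + tot = -3
Before assert tot + 7 ≥ -6 ∧ 3*b - 8 = 7: tot ≥ -13 ∧ 3*b = 15 ∧ b + tot = -3
Before tot := tot + j + 7: j + tot ≥ -20 ∧ 3*b = 15 ∧ b + j + tot = -10
Before h := 2*j - 6: j + tot ≥ -20 ∧ 3*b = 15 ∧ b + j + tot = -10
Before assert tot + 7 > 4: tot > -3 ∧ j + tot ≥ -20 ∧ 3*b = 15 ∧ b + j + tot = -10
Answer: WP = tot > -3 ∧ j + tot ≥ -20 ∧ 3*b = 15 ∧ b + j + tot = -10


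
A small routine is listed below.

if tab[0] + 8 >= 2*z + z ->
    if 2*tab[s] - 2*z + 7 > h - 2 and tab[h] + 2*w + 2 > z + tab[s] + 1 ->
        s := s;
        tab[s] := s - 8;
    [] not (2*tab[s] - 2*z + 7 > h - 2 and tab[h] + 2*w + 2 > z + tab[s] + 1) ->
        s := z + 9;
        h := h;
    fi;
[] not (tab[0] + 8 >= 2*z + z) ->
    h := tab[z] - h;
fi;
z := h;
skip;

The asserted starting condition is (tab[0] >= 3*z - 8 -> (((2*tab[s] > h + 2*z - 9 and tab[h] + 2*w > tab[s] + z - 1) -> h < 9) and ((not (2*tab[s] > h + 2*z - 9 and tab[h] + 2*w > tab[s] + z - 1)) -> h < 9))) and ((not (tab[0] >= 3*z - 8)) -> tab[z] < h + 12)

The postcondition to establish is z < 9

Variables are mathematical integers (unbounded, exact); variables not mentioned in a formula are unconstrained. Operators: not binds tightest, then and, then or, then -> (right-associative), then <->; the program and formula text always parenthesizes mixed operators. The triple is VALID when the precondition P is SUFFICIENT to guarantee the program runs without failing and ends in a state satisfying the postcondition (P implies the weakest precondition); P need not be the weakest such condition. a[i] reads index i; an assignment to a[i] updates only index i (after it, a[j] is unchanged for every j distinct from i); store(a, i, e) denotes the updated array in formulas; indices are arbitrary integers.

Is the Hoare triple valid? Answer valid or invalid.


Working backward. After the program, z < 9 must hold.
Before skip: z < 9
Before z := h: h < 9
Then branch requires ((2*tab[s] > h + 2*z - 9 and tab[h] + 2*w > tab[s] + z - 1) -> h < 9) and ((not (2*tab[s] > h + 2*z - 9 and tab[h] + 2*w > tab[s] + z - 1)) -> h < 9); else branch requires tab[z] < h + 9.
Before the if: (tab[0] >= 3*z - 8 -> (((2*tab[s] > h + 2*z - 9 and tab[h] + 2*w > tab[s] + z - 1) -> h < 9) and ((not (2*tab[s] > h + 2*z - 9 and tab[h] + 2*w > tab[s] + z - 1)) -> h < 9))) and ((not (tab[0] >= 3*z - 8)) -> tab[z] < h + 9)
The weakest precondition is (tab[0] >= 3*z - 8 -> (((2*tab[s] > h + 2*z - 9 and tab[h] + 2*w > tab[s] + z - 1) -> h < 9) and ((not (2*tab[s] > h + 2*z - 9 and tab[h] + 2*w > tab[s] + z - 1)) -> h < 9))) and ((not (tab[0] >= 3*z - 8)) -> tab[z] < h + 9).
Check whether (tab[0] >= 3*z - 8 -> (((2*tab[s] > h + 2*z - 9 and tab[h] + 2*w > tab[s] + z - 1) -> h < 9) and ((not (2*tab[s] > h + 2*z - 9 and tab[h] + 2*w > tab[s] + z - 1)) -> h < 9))) and ((not (tab[0] >= 3*z - 8)) -> tab[z] < h + 12) implies it.
Countermodel: at the initial state h = 7031, s = 0, tab = {[0] = 46563, [7031] = 46563, [15524] = 7040, elsewhere 46563}, w = 0, z = 15524, the precondition holds but the weakest precondition fails.
Answer: invalid


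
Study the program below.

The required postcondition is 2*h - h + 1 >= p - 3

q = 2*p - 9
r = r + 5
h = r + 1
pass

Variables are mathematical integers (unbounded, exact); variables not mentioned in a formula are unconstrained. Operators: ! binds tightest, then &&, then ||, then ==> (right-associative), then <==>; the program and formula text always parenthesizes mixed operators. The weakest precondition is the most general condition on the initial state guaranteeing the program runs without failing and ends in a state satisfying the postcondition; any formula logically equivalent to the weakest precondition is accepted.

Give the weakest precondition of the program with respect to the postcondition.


Working backward. After the program, the postcondition 2*h - h + 1 >= p - 3 must hold; in canonical form it is h >= p - 4.
Before skip: h >= p - 4
Before h := r + 1: r >= p - 5
Before r := r + 5: r >= p - 10
Before q := 2*p - 9: r >= p - 10
Answer: WP = r >= p - 10
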